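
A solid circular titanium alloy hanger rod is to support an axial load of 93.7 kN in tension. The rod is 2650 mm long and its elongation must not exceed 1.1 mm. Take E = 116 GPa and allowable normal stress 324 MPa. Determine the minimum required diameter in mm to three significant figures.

Required area A ≥ P/σ_allow = 93700/324 = 289.2 mm².
For a solid circular section, d ≥ √(4A/π) = 19.19 mm.
Elongation limit: A ≥ PL/(Eδ_allow) = 93700·2650/(116000·1.1) = 1946 mm² ⇒ d ≥ 49.78 mm.
The elongation limit governs.

49.8 mm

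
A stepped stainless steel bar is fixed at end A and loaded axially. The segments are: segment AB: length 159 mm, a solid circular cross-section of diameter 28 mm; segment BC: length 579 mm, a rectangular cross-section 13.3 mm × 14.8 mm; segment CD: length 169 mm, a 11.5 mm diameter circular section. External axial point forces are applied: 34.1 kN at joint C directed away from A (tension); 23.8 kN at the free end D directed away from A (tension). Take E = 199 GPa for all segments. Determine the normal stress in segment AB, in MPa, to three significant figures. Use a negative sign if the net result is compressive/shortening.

94.0 MPa

Internal axial forces (sectioning from the free end, tension +): N_CD = 23.8 kN, N_BC = 57.9 kN, N_AB = 57.9 kN.
A_AB = 615.8 mm².
σ_AB = N_AB/A_AB = 57900/615.8 = 94.03 MPa.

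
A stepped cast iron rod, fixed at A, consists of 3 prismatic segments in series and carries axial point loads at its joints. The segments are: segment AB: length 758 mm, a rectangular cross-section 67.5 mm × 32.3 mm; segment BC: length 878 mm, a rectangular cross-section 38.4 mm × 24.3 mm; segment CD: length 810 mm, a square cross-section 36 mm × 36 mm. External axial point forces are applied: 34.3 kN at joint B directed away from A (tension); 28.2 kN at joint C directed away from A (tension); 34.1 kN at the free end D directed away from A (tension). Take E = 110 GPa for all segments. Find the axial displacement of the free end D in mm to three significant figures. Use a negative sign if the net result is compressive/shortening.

Internal axial forces (sectioning from the free end, tension +): N_CD = 34.1 kN, N_BC = 62.3 kN, N_AB = 96.6 kN.
A_AB = 2180 mm².
A_BC = 933.1 mm².
A_CD = 1296 mm².
δ_AB = 96600·758/(2180·110000) = 0.3053 mm
δ_BC = 62300·878/(933.1·110000) = 0.5329 mm
δ_CD = 34100·810/(1296·110000) = 0.1938 mm
δ = Σδ_i = 1.032 mm.

1.03 mm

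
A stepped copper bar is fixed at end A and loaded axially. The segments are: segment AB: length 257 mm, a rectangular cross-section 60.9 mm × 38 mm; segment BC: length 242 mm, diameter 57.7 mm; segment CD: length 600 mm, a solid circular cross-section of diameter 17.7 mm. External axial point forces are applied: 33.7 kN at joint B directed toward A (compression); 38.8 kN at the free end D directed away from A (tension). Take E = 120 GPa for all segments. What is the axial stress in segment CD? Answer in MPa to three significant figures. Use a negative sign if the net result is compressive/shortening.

158 MPa

Internal axial forces (sectioning from the free end, tension +): N_CD = 38.8 kN, N_BC = 38.8 kN, N_AB = 5.1 kN.
A_CD = 246.1 mm².
σ_CD = N_CD/A_CD = 38800/246.1 = 157.7 MPa.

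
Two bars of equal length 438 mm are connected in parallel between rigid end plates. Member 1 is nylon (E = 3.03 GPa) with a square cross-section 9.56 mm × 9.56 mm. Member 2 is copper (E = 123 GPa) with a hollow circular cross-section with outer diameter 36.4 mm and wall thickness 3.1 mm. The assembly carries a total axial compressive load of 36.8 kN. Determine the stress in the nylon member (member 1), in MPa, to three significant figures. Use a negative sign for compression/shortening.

A_1 = 91.39 mm².
A_2 = 324.3 mm².
Equal strain + equilibrium ⇒ each member carries load in proportion to AE: A₁E₁ = 276900 N, A₂E₂ = 39890000 N, ΣAE = 40170000 N.
σ₁ = P·E₁/ΣAE = -36800·3030/40170000 = -2.776 MPa.

-2.78 MPa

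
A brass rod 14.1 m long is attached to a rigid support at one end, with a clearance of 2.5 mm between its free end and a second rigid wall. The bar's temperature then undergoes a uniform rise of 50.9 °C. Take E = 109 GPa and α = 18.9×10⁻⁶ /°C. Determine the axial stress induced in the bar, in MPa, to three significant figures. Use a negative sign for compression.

Free thermal expansion αLΔT = 18.9e-6 · 14100 · 50.9 = 13.56 mm.
The walls engage after the gap closes; constrained expansion = 13.56 − 2.5 = 11.06 mm.
The walls impose strain ε = −(11.06)/14100 = -7.8471e-04; σ = Eε = 109000 · -7.8471e-04 = -85.53 MPa.

-85.5 MPa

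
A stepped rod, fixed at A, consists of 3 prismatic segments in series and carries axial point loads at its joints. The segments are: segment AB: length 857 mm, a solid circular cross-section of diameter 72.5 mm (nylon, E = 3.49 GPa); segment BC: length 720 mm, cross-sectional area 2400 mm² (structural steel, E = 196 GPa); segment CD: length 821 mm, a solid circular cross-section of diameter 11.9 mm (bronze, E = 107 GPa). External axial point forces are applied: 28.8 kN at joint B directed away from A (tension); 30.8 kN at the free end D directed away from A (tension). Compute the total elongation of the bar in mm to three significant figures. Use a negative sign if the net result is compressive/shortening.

5.72 mm

Internal axial forces (sectioning from the free end, tension +): N_CD = 30.8 kN, N_BC = 30.8 kN, N_AB = 59.6 kN.
A_AB = 4128 mm².
A_CD = 111.2 mm².
δ_AB = 59600·857/(4128·3490) = 3.545 mm
δ_BC = 30800·720/(2400·196000) = 0.04714 mm
δ_CD = 30800·821/(111.2·107000) = 2.125 mm
δ = Σδ_i = 5.717 mm.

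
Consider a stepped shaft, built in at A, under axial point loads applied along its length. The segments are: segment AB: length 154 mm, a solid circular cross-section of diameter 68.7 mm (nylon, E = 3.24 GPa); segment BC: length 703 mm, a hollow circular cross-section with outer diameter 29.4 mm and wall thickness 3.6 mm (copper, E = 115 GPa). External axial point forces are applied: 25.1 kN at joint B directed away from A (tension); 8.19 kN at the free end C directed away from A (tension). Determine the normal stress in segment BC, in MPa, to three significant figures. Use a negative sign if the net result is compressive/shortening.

28.1 MPa

Internal axial forces (sectioning from the free end, tension +): N_BC = 8.19 kN, N_AB = 33.29 kN.
A_BC = 291.8 mm².
σ_BC = N_BC/A_BC = 8190/291.8 = 28.07 MPa.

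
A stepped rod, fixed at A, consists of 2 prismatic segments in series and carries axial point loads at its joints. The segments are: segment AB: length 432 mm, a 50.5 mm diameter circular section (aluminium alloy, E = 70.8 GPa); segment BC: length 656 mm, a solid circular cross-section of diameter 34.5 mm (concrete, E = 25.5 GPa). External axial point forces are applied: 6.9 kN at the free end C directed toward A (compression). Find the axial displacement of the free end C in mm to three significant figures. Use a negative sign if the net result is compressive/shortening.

Internal axial forces (sectioning from the free end, tension +): N_BC = -6.9 kN, N_AB = -6.9 kN.
A_AB = 2003 mm².
A_BC = 934.8 mm².
δ_AB = -6900·432/(2003·70800) = -0.02102 mm
δ_BC = -6900·656/(934.8·25500) = -0.1899 mm
δ = Σδ_i = -0.2109 mm.

-0.211 mm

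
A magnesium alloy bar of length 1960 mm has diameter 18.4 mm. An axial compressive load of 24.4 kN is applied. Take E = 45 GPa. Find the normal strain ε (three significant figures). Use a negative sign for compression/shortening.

A = 265.9 mm².
σ = N/A = -91.76 MPa; ε = σ/E = -91.76/45000 = -2.039e-03.

-0.00204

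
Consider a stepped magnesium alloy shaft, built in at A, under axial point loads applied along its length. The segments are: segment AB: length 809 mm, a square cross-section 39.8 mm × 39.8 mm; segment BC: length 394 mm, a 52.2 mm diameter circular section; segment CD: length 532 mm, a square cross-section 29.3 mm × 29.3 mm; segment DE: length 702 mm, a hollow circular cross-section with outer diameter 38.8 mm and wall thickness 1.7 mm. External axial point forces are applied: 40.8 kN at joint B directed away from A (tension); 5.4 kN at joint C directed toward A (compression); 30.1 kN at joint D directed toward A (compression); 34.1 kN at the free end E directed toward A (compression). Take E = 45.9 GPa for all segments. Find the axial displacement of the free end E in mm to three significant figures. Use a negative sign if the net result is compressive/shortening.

-4.10 mm

Internal axial forces (sectioning from the free end, tension +): N_DE = -34.1 kN, N_CD = -64.2 kN, N_BC = -69.6 kN, N_AB = -28.8 kN.
A_AB = 1584 mm².
A_BC = 2140 mm².
A_CD = 858.5 mm².
A_DE = 198.1 mm².
δ_AB = -28800·809/(1584·45900) = -0.3205 mm
δ_BC = -69600·394/(2140·45900) = -0.2792 mm
δ_CD = -64200·532/(858.5·45900) = -0.8668 mm
δ_DE = -34100·702/(198.1·45900) = -2.632 mm
δ = Σδ_i = -4.098 mm.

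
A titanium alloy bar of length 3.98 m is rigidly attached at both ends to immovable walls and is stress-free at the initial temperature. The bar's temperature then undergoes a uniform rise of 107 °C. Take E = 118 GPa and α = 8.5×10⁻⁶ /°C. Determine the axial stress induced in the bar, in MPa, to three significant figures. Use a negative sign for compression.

Free thermal expansion αLΔT = 8.5e-6 · 3980 · 107 = 3.62 mm.
The walls impose strain ε = −(3.62)/3980 = -9.0950e-04; σ = Eε = 118000 · -9.0950e-04 = -107.3 MPa.

-107 MPa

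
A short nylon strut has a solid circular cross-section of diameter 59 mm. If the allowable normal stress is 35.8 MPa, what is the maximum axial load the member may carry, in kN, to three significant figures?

A = 2734 mm².
P_max = σ_allow · A = 35.8 · 2734 = 97880 N = 97.88 kN.

97.9 kN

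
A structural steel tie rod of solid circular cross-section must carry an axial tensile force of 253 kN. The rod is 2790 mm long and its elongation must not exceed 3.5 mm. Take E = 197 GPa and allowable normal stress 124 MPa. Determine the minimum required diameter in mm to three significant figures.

51.0 mm

Required area A ≥ P/σ_allow = 253000/124 = 2040 mm².
For a solid circular section, d ≥ √(4A/π) = 50.97 mm.
Elongation limit: A ≥ PL/(Eδ_allow) = 253000·2790/(197000·3.5) = 1024 mm² ⇒ d ≥ 36.1 mm.
The stress limit governs.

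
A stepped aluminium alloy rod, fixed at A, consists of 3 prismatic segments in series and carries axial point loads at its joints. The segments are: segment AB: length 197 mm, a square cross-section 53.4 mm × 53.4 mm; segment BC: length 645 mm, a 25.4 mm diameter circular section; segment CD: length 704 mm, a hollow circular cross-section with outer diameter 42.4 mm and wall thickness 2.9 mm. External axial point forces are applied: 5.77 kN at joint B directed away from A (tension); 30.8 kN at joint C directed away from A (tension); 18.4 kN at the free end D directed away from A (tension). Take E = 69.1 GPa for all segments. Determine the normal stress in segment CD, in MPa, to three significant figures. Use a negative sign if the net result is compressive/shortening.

51.1 MPa

Internal axial forces (sectioning from the free end, tension +): N_CD = 18.4 kN, N_BC = 49.2 kN, N_AB = 54.97 kN.
A_CD = 359.9 mm².
σ_CD = N_CD/A_CD = 18400/359.9 = 51.13 MPa.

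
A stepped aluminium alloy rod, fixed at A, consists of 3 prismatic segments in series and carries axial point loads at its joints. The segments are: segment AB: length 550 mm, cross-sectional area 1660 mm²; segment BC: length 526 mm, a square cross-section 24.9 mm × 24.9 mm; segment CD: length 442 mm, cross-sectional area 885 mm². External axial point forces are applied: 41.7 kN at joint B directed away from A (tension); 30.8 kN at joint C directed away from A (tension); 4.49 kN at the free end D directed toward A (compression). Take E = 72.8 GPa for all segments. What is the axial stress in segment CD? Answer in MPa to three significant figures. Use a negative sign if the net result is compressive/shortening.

-5.07 MPa

Internal axial forces (sectioning from the free end, tension +): N_CD = -4.49 kN, N_BC = 26.31 kN, N_AB = 68.01 kN.
σ_CD = N_CD/A_CD = -4490/885 = -5.073 MPa.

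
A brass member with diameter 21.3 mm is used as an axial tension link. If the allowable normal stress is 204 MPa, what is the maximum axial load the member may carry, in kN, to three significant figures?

72.7 kN

A = 356.3 mm².
P_max = σ_allow · A = 204 · 356.3 = 72690 N = 72.69 kN.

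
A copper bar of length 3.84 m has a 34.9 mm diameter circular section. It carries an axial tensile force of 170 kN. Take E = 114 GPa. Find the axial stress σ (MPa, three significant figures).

A = 956.6 mm².
σ = N/A = 170000/956.6 = 177.7 MPa.

178 MPa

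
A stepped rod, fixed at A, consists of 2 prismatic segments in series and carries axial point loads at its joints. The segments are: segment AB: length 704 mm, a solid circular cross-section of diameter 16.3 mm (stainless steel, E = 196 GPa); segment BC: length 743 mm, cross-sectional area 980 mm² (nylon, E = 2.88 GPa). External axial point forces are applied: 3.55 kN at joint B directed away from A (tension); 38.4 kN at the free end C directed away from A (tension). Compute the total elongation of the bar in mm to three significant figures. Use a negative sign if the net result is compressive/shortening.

Internal axial forces (sectioning from the free end, tension +): N_BC = 38.4 kN, N_AB = 41.95 kN.
A_AB = 208.7 mm².
δ_AB = 41950·704/(208.7·196000) = 0.7221 mm
δ_BC = 38400·743/(980·2880) = 10.11 mm
δ = Σδ_i = 10.83 mm.

10.8 mm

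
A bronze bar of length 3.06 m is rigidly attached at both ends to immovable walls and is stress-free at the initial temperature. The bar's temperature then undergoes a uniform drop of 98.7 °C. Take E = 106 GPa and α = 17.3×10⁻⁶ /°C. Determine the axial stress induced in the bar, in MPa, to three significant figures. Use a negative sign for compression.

181 MPa

Free thermal expansion αLΔT = 17.3e-6 · 3060 · -98.7 = -5.225 mm.
The walls impose strain ε = −(-5.225)/3060 = 1.7075e-03; σ = Eε = 106000 · 1.7075e-03 = 181 MPa.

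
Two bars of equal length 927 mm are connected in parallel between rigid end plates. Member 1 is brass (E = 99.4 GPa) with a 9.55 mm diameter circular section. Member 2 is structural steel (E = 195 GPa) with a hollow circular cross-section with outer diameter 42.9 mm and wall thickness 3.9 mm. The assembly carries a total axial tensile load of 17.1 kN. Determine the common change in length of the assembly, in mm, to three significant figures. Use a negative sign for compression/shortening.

0.158 mm

A_1 = 71.63 mm².
A_2 = 477.8 mm².
Equal strain + equilibrium ⇒ each member carries load in proportion to AE: A₁E₁ = 7120000 N, A₂E₂ = 93180000 N, ΣAE = 100300000 N.
δ = PL/ΣAE = 17100·927/100300000 = 0.158 mm.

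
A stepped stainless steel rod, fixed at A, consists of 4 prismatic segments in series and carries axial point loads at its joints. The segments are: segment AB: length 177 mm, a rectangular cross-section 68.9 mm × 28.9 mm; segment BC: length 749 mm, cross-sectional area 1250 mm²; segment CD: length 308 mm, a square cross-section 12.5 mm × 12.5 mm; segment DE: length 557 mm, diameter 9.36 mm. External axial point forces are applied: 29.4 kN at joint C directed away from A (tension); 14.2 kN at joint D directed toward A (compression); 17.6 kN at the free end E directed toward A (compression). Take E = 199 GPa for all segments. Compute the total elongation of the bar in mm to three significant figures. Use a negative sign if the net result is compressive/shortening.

-1.04 mm

Internal axial forces (sectioning from the free end, tension +): N_DE = -17.6 kN, N_CD = -31.8 kN, N_BC = -2.4 kN, N_AB = -2.4 kN.
A_AB = 1991 mm².
A_CD = 156.2 mm².
A_DE = 68.81 mm².
δ_AB = -2400·177/(1991·199000) = -0.001072 mm
δ_BC = -2400·749/(1250·199000) = -0.007227 mm
δ_CD = -31800·308/(156.2·199000) = -0.315 mm
δ_DE = -17600·557/(68.81·199000) = -0.7159 mm
δ = Σδ_i = -1.039 mm.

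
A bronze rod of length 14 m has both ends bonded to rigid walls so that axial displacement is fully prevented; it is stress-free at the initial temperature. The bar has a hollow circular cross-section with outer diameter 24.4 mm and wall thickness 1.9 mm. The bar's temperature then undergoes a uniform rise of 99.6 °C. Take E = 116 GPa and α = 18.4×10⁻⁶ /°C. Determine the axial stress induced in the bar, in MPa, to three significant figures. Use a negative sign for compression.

-213 MPa

Free thermal expansion αLΔT = 18.4e-6 · 14000 · 99.6 = 25.66 mm.
The walls impose strain ε = −(25.66)/14000 = -1.8326e-03; σ = Eε = 116000 · -1.8326e-03 = -212.6 MPa.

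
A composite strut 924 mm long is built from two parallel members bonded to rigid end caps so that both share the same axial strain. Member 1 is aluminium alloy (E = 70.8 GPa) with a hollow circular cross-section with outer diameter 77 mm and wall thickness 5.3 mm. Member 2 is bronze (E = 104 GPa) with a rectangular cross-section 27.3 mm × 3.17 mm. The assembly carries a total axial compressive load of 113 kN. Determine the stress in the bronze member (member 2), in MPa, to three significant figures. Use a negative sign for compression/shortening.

-126 MPa

A_1 = 1194 mm².
A_2 = 86.54 mm².
Equal strain + equilibrium ⇒ each member carries load in proportion to AE: A₁E₁ = 84520000 N, A₂E₂ = 9000000 N, ΣAE = 93520000 N.
σ₂ = P·E₂/ΣAE = -113000·104000/93520000 = -125.7 MPa.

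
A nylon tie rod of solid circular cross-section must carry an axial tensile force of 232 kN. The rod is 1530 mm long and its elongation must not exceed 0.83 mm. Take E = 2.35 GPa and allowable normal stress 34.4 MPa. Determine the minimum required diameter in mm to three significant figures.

Required area A ≥ P/σ_allow = 232000/34.4 = 6744 mm².
For a solid circular section, d ≥ √(4A/π) = 92.67 mm.
Elongation limit: A ≥ PL/(Eδ_allow) = 232000·1530/(2350·0.83) = 182000 mm² ⇒ d ≥ 481.4 mm.
The elongation limit governs.

481 mm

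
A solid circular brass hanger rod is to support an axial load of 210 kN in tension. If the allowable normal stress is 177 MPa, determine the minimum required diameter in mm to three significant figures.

Required area A ≥ P/σ_allow = 210000/177 = 1186 mm².
For a solid circular section, d ≥ √(4A/π) = 38.87 mm.

38.9 mm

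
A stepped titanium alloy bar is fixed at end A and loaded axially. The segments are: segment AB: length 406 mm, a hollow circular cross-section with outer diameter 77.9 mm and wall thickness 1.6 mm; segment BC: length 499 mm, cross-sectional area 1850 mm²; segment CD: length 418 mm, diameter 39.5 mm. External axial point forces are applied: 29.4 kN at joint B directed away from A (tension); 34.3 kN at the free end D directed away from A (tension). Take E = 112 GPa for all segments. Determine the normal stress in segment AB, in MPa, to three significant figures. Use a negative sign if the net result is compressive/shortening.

166 MPa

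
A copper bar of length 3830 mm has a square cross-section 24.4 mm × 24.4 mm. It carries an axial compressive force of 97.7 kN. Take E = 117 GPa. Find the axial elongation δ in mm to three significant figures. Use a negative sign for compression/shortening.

A = 595.4 mm².
δ_mech = NL/(AE) = -97700·3830/(595.4·117000) = -5.372 mm.

-5.37 mm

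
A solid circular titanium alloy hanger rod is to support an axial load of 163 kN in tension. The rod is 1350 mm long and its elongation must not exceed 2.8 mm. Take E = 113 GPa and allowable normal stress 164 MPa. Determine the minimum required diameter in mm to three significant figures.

35.6 mm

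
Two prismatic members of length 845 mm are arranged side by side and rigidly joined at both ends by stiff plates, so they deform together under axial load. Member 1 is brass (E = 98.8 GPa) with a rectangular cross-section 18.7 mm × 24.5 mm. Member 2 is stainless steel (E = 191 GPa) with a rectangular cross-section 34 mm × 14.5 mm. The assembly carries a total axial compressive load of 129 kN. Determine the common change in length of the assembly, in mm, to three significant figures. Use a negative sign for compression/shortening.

-0.782 mm

A_1 = 458.1 mm².
A_2 = 493 mm².
Equal strain + equilibrium ⇒ each member carries load in proportion to AE: A₁E₁ = 45270000 N, A₂E₂ = 94160000 N, ΣAE = 139400000 N.
δ = PL/ΣAE = -129000·845/139400000 = -0.7818 mm.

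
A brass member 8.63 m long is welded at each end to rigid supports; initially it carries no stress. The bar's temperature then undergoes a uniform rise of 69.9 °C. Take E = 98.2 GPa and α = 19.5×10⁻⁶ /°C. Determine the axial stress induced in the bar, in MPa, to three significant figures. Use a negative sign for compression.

Free thermal expansion αLΔT = 19.5e-6 · 8630 · 69.9 = 11.76 mm.
The walls impose strain ε = −(11.76)/8630 = -1.3630e-03; σ = Eε = 98200 · -1.3630e-03 = -133.9 MPa.

-134 MPa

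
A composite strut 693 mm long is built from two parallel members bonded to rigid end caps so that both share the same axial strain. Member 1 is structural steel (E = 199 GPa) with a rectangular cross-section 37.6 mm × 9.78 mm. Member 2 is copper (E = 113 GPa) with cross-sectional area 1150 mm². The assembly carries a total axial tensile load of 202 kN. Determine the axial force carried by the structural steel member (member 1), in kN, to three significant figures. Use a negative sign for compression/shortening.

A_1 = 367.7 mm².
Equal strain + equilibrium ⇒ each member carries load in proportion to AE: A₁E₁ = 73180000 N, A₂E₂ = 130000000 N, ΣAE = 203100000 N.
F₁ = P·A₁E₁/ΣAE = 202000·73180000/203100000 = 72770 N.

72.8 kN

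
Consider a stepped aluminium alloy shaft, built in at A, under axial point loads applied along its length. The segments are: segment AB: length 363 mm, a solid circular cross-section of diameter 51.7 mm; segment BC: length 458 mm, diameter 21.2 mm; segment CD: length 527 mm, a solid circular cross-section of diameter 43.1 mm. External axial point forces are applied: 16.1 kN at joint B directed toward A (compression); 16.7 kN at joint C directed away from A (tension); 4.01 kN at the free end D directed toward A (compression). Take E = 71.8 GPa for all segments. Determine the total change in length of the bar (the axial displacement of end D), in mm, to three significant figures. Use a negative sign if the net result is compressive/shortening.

Internal axial forces (sectioning from the free end, tension +): N_CD = -4.01 kN, N_BC = 12.69 kN, N_AB = -3.41 kN.
A_AB = 2099 mm².
A_BC = 353 mm².
A_CD = 1459 mm².
δ_AB = -3410·363/(2099·71800) = -0.008212 mm
δ_BC = 12690·458/(353·71800) = 0.2293 mm
δ_CD = -4010·527/(1459·71800) = -0.02017 mm
δ = Σδ_i = 0.2009 mm.

0.201 mm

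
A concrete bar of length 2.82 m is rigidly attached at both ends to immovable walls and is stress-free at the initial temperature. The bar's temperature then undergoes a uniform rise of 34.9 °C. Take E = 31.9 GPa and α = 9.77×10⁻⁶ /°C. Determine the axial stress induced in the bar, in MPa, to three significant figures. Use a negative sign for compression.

-10.9 MPa

Free thermal expansion αLΔT = 9.77e-6 · 2820 · 34.9 = 0.9615 mm.
The walls impose strain ε = −(0.9615)/2820 = -3.4097e-04; σ = Eε = 31900 · -3.4097e-04 = -10.88 MPa.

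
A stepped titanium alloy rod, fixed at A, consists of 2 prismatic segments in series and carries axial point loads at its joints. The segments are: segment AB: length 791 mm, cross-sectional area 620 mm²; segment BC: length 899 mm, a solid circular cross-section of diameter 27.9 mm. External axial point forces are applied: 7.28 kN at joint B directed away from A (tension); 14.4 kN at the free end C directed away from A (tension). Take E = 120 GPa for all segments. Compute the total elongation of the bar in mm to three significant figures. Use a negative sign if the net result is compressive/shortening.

Internal axial forces (sectioning from the free end, tension +): N_BC = 14.4 kN, N_AB = 21.68 kN.
A_BC = 611.4 mm².
δ_AB = 21680·791/(620·120000) = 0.2305 mm
δ_BC = 14400·899/(611.4·120000) = 0.1765 mm
δ = Σδ_i = 0.407 mm.

0.407 mm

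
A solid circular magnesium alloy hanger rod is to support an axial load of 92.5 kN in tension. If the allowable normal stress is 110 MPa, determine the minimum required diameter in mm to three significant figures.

Required area A ≥ P/σ_allow = 92500/110 = 840.9 mm².
For a solid circular section, d ≥ √(4A/π) = 32.72 mm.

32.7 mm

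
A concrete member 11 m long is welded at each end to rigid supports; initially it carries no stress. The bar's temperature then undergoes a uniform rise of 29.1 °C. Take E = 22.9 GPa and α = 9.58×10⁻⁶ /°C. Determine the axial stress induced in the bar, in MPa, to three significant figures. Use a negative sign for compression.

Free thermal expansion αLΔT = 9.58e-6 · 11000 · 29.1 = 3.067 mm.
The walls impose strain ε = −(3.067)/11000 = -2.7878e-04; σ = Eε = 22900 · -2.7878e-04 = -6.384 MPa.

-6.38 MPa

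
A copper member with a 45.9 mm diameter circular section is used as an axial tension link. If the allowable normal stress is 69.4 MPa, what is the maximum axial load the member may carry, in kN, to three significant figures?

115 kN

A = 1655 mm².
P_max = σ_allow · A = 69.4 · 1655 = 114800 N = 114.8 kN.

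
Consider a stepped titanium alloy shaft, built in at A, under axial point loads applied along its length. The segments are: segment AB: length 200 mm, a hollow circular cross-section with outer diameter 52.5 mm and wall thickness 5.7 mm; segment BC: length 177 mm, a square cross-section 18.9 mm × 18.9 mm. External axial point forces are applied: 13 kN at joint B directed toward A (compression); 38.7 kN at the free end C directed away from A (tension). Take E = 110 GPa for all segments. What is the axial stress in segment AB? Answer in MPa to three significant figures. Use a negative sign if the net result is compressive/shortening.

30.7 MPa

Internal axial forces (sectioning from the free end, tension +): N_BC = 38.7 kN, N_AB = 25.7 kN.
A_AB = 838.1 mm².
σ_AB = N_AB/A_AB = 25700/838.1 = 30.67 MPa.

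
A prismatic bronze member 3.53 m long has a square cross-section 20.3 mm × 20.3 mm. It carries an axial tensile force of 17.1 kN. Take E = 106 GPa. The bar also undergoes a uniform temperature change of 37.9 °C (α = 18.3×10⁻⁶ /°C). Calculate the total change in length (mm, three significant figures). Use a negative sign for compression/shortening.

A = 412.1 mm².
δ_mech = NL/(AE) = 17100·3530/(412.1·106000) = 1.382 mm.
δ_thermal = αLΔT = 18.3e-6·3530·37.9 = 2.448 mm.
δ = δ_mech + δ_thermal = 3.83 mm.

3.83 mm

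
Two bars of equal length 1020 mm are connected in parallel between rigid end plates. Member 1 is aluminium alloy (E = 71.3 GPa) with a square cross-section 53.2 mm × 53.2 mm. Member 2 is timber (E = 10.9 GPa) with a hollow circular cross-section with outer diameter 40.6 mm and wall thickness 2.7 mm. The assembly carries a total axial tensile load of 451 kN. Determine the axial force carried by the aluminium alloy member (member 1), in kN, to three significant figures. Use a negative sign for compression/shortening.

A_1 = 2830 mm².
A_2 = 321.5 mm².
Equal strain + equilibrium ⇒ each member carries load in proportion to AE: A₁E₁ = 201800000 N, A₂E₂ = 3504000 N, ΣAE = 205300000 N.
F₁ = P·A₁E₁/ΣAE = 451000·201800000/205300000 = 443300 N.

443 kN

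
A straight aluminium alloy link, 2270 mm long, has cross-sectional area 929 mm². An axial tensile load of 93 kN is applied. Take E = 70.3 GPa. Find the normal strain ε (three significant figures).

0.00142

σ = N/A = 100.1 MPa; ε = σ/E = 100.1/70300 = 1.424e-03.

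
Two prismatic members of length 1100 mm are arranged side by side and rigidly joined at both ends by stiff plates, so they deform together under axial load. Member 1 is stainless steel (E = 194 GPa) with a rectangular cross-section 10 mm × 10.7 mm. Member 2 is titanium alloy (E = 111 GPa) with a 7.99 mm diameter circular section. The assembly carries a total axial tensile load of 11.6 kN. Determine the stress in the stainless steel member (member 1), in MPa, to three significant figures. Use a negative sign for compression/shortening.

85.5 MPa

A_1 = 107 mm².
A_2 = 50.14 mm².
Equal strain + equilibrium ⇒ each member carries load in proportion to AE: A₁E₁ = 20760000 N, A₂E₂ = 5566000 N, ΣAE = 26320000 N.
σ₁ = P·E₁/ΣAE = 11600·194000/26320000 = 85.49 MPa.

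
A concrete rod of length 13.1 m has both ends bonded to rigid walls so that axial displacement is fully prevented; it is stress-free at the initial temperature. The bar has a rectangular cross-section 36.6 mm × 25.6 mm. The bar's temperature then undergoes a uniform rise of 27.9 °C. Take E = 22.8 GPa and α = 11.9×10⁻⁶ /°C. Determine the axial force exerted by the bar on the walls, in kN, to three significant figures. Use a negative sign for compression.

-7.09 kN

Free thermal expansion αLΔT = 11.9e-6 · 13100 · 27.9 = 4.349 mm.
The walls impose strain ε = −(4.349)/13100 = -3.3201e-04; σ = Eε = 22800 · -3.3201e-04 = -7.57 MPa.
Wall reaction R = σ·A = -7.57·937 = -7093 N = -7.093 kN.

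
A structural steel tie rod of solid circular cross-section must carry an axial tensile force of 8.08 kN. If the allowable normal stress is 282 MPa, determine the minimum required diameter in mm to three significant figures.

Required area A ≥ P/σ_allow = 8080/282 = 28.65 mm².
For a solid circular section, d ≥ √(4A/π) = 6.04 mm.

6.04 mm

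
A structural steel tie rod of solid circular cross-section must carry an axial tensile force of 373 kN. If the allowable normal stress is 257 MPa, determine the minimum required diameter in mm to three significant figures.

Required area A ≥ P/σ_allow = 373000/257 = 1451 mm².
For a solid circular section, d ≥ √(4A/π) = 42.99 mm.

43.0 mm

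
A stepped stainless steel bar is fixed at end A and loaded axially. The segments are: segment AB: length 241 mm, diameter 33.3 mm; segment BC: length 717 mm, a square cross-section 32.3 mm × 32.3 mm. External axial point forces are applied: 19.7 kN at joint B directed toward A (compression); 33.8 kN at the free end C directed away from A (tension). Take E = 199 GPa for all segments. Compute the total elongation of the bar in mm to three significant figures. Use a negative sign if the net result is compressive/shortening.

Internal axial forces (sectioning from the free end, tension +): N_BC = 33.8 kN, N_AB = 14.1 kN.
A_AB = 870.9 mm².
A_BC = 1043 mm².
δ_AB = 14100·241/(870.9·199000) = 0.01961 mm
δ_BC = 33800·717/(1043·199000) = 0.1167 mm
δ = Σδ_i = 0.1363 mm.

0.136 mm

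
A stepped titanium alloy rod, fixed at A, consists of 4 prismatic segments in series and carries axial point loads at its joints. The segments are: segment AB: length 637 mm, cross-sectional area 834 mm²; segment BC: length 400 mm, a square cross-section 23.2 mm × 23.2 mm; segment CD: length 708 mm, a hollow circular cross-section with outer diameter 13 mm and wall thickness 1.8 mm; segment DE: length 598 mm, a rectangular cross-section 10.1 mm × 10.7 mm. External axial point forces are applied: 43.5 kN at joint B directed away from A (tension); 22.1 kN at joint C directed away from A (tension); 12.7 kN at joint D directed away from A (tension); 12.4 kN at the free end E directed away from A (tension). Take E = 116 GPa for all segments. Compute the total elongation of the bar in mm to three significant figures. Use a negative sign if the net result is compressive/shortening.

Internal axial forces (sectioning from the free end, tension +): N_DE = 12.4 kN, N_CD = 25.1 kN, N_BC = 47.2 kN, N_AB = 90.7 kN.
A_BC = 538.2 mm².
A_CD = 63.33 mm².
A_DE = 108.1 mm².
δ_AB = 90700·637/(834·116000) = 0.5972 mm
δ_BC = 47200·400/(538.2·116000) = 0.3024 mm
δ_CD = 25100·708/(63.33·116000) = 2.419 mm
δ_DE = 12400·598/(108.1·116000) = 0.5915 mm
δ = Σδ_i = 3.91 mm.

3.91 mm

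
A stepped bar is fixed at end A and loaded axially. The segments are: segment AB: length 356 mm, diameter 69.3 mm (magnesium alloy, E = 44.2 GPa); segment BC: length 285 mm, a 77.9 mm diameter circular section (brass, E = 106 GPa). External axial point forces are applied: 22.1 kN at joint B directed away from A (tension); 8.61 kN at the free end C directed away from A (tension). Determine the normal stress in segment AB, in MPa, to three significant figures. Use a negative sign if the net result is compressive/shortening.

Internal axial forces (sectioning from the free end, tension +): N_BC = 8.61 kN, N_AB = 30.71 kN.
A_AB = 3772 mm².
σ_AB = N_AB/A_AB = 30710/3772 = 8.142 MPa.

8.14 MPa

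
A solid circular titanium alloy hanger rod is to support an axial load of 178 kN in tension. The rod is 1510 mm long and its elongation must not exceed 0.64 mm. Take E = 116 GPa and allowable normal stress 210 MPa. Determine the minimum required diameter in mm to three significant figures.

67.9 mm

Required area A ≥ P/σ_allow = 178000/210 = 847.6 mm².
For a solid circular section, d ≥ √(4A/π) = 32.85 mm.
Elongation limit: A ≥ PL/(Eδ_allow) = 178000·1510/(116000·0.64) = 3620 mm² ⇒ d ≥ 67.89 mm.
The elongation limit governs.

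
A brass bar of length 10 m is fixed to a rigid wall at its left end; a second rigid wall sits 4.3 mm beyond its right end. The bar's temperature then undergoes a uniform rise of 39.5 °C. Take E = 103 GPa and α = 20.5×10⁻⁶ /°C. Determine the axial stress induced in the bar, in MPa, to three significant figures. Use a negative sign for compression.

Free thermal expansion αLΔT = 20.5e-6 · 10000 · 39.5 = 8.098 mm.
The walls engage after the gap closes; constrained expansion = 8.098 − 4.3 = 3.798 mm.
The walls impose strain ε = −(3.798)/10000 = -3.7975e-04; σ = Eε = 103000 · -3.7975e-04 = -39.11 MPa.

-39.1 MPa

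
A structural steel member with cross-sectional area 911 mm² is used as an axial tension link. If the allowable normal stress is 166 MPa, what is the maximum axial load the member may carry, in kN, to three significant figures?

151 kN

P_max = σ_allow · A = 166 · 911 = 151200 N = 151.2 kN.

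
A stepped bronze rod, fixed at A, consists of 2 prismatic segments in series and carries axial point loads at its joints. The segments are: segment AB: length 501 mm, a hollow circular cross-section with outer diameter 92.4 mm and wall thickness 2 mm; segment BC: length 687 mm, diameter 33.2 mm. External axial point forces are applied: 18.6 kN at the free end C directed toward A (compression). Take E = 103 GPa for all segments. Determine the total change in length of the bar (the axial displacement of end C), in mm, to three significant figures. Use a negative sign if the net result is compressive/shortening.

Internal axial forces (sectioning from the free end, tension +): N_BC = -18.6 kN, N_AB = -18.6 kN.
A_AB = 568 mm².
A_BC = 865.7 mm².
δ_AB = -18600·501/(568·103000) = -0.1593 mm
δ_BC = -18600·687/(865.7·103000) = -0.1433 mm
δ = Σδ_i = -0.3026 mm.

-0.303 mm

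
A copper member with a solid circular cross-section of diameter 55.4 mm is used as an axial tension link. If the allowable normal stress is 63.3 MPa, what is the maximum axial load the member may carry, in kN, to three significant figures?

153 kN

A = 2411 mm².
P_max = σ_allow · A = 63.3 · 2411 = 152600 N = 152.6 kN.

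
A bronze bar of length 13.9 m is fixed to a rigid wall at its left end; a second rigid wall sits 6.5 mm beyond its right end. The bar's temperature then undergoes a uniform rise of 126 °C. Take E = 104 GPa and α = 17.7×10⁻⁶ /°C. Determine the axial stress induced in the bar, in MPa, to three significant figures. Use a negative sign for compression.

Free thermal expansion αLΔT = 17.7e-6 · 13900 · 126 = 31 mm.
The walls engage after the gap closes; constrained expansion = 31 − 6.5 = 24.5 mm.
The walls impose strain ε = −(24.5)/13900 = -1.7626e-03; σ = Eε = 104000 · -1.7626e-03 = -183.3 MPa.

-183 MPa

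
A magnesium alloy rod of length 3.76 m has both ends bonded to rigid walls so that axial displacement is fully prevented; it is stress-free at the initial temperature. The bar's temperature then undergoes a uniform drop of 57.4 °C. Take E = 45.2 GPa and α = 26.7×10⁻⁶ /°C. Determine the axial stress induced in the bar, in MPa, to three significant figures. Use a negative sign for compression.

69.3 MPa

Free thermal expansion αLΔT = 26.7e-6 · 3760 · -57.4 = -5.763 mm.
The walls impose strain ε = −(-5.763)/3760 = 1.5326e-03; σ = Eε = 45200 · 1.5326e-03 = 69.27 MPa.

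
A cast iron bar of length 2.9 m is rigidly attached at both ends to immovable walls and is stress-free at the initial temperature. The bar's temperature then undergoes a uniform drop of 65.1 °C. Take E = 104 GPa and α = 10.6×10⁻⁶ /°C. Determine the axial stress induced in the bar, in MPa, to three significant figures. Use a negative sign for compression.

Free thermal expansion αLΔT = 10.6e-6 · 2900 · -65.1 = -2.001 mm.
The walls impose strain ε = −(-2.001)/2900 = 6.9006e-04; σ = Eε = 104000 · 6.9006e-04 = 71.77 MPa.

71.8 MPa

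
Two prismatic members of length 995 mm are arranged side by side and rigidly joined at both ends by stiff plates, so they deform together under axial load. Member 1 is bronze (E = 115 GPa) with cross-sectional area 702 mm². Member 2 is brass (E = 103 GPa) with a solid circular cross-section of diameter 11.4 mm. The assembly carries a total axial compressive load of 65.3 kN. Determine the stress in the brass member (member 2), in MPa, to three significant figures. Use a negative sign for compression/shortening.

-73.7 MPa

A_2 = 102.1 mm².
Equal strain + equilibrium ⇒ each member carries load in proportion to AE: A₁E₁ = 80730000 N, A₂E₂ = 10510000 N, ΣAE = 91240000 N.
σ₂ = P·E₂/ΣAE = -65300·103000/91240000 = -73.71 MPa.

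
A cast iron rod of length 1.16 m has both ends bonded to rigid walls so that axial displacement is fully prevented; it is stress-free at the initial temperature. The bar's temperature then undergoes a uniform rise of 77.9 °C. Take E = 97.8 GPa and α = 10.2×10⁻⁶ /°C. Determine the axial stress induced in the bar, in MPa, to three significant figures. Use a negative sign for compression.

-77.7 MPa

Free thermal expansion αLΔT = 10.2e-6 · 1160 · 77.9 = 0.9217 mm.
The walls impose strain ε = −(0.9217)/1160 = -7.9458e-04; σ = Eε = 97800 · -7.9458e-04 = -77.71 MPa.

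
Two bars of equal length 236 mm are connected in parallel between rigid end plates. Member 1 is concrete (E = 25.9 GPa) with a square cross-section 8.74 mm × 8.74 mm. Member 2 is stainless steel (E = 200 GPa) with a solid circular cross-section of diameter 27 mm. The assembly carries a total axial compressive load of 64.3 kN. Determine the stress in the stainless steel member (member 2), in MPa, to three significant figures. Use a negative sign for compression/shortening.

-110 MPa

A_1 = 76.39 mm².
A_2 = 572.6 mm².
Equal strain + equilibrium ⇒ each member carries load in proportion to AE: A₁E₁ = 1978000 N, A₂E₂ = 114500000 N, ΣAE = 116500000 N.
σ₂ = P·E₂/ΣAE = -64300·200000/116500000 = -110.4 MPa.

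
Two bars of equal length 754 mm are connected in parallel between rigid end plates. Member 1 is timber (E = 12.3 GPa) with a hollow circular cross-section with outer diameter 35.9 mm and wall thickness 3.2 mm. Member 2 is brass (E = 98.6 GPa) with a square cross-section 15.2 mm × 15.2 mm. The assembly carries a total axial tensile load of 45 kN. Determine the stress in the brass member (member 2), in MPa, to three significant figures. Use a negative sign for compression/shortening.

A_1 = 328.7 mm².
A_2 = 231 mm².
Equal strain + equilibrium ⇒ each member carries load in proportion to AE: A₁E₁ = 4043000 N, A₂E₂ = 22780000 N, ΣAE = 26820000 N.
σ₂ = P·E₂/ΣAE = 45000·98600/26820000 = 165.4 MPa.

165 MPa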